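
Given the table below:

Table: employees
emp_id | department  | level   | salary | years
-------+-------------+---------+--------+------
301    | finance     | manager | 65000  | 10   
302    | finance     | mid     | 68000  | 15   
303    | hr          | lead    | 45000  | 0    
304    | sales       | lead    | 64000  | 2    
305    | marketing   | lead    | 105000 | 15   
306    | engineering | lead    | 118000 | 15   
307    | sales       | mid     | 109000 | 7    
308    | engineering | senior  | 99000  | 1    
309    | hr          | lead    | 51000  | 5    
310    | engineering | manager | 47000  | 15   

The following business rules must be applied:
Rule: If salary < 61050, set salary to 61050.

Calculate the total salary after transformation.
811150

Step 1: 3 records have salary < 61050
Step 2: These records originally summed to 143000
Step 3: After setting to minimum: 3 × 61050 = 183150
Step 4: Unaffected records sum: 628000
Step 5: Final sum = 183150 + 628000 = 811150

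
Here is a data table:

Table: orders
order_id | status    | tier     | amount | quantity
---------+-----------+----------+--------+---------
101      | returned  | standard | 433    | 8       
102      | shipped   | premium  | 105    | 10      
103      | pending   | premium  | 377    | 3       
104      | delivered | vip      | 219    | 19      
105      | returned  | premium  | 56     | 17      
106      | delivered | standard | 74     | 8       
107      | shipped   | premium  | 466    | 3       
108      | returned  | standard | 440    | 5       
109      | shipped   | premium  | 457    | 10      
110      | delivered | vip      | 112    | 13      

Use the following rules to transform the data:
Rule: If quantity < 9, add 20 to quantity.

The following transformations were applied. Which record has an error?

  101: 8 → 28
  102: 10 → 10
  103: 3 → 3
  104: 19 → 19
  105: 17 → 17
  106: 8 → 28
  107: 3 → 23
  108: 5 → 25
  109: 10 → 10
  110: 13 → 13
Record 103 has an error. The correct transformed value should be 23, not 3.

Step 1: Check each record against the rule
Step 2: Record 103 has quantity = 3
Step 3: Since 3 < 9, the bonus should have been applied
Step 4: Correct value = 23, but claimed value = 3
Conclusion: Record 103 has the error.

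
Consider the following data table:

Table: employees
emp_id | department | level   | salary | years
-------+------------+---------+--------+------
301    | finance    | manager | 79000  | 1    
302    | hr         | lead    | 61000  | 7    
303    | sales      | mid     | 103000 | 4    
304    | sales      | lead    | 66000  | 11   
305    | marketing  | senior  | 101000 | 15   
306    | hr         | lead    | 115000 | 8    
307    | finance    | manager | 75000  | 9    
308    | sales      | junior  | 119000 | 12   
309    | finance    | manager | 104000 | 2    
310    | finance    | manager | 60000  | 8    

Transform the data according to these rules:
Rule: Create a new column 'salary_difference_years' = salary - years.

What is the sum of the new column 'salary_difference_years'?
882923

Step 1: For each record, compute salary - years
Example calculations:
  79000 - 1 = 78999
  61000 - 7 = 60993
  103000 - 4 = 102996
  ...
Step 2: Sum all derived values
Step 3: Total = 882923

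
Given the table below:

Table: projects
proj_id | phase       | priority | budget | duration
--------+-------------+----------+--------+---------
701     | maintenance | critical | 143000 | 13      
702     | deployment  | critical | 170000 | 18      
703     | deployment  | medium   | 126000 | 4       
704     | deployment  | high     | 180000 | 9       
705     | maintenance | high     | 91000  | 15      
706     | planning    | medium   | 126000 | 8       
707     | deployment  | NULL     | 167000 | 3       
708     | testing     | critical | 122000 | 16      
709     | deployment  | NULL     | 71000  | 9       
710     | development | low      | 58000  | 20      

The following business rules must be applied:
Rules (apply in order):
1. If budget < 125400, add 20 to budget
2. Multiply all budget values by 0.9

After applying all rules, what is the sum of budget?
1128672.0

Step 1: Apply Rule 1 - Add 20 to records with budget < 125400
  - 4 records affected: 342000 + (4 × 20) = 342080
  - Unaffected records: 912000
  - Sum after Rule 1: 1254080
Step 2: Apply Rule 2 - Multiply all by 0.9
  - 1254080 × 0.9 = 1128672.0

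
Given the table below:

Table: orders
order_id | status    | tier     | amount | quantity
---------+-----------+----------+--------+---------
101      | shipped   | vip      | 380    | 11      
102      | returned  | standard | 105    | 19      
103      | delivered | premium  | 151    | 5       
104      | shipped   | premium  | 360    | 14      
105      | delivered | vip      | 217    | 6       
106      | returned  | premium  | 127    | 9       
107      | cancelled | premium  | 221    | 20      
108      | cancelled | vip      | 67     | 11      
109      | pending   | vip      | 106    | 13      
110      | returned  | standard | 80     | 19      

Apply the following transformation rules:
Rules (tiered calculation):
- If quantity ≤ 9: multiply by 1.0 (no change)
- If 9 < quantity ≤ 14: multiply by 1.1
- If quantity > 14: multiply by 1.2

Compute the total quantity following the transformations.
143.5

Step 1: Tier 1 (quantity ≤ 9): 3 records, sum = 20 × 1.0 = 20.0
Step 2: Tier 2 (9 < quantity ≤ 14): 4 records, sum = 49 × 1.1 = 53.9
Step 3: Tier 3 (quantity > 14): 3 records, sum = 58 × 1.2 = 69.6
Step 4: Final sum = 20.0 + 53.9 + 69.6 = 143.5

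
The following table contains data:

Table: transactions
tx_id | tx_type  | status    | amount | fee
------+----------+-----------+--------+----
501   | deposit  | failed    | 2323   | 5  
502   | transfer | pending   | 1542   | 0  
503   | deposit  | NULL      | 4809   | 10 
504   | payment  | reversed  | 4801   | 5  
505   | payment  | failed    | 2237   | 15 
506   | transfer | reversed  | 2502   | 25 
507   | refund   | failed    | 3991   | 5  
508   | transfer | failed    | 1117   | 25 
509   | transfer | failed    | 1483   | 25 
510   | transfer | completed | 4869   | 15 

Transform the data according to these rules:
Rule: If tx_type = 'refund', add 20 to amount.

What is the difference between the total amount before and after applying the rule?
20

Step 1: Original sum of amount = 29674
Step 2: 1 records have tx_type = 'refund'
Step 3: Each affected record changes by 20
Step 4: Total change = 1 × 20 = 20
Step 5: New sum = 29674 + 20 = 29694
Step 6: Difference = |29694 - 29674| = 20
        (Sum increased by 20)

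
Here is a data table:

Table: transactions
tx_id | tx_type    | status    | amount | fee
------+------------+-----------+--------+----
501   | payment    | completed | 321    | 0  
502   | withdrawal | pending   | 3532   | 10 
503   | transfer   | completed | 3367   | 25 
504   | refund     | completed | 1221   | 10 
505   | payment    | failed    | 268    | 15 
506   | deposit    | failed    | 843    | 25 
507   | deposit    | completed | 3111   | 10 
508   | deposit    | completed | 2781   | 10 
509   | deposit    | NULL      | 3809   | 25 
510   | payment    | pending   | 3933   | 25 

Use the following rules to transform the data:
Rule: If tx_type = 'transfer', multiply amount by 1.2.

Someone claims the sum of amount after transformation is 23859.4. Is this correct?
Yes, the result is correct.

Step 1: Calculate the correct sum after transformation
Step 2: Apply multiplier 1.2 to records where tx_type = 'transfer'
Step 3: Correct result = 23859.4
Step 4: Claimed result = 23859.4
Step 5: 23859.4 = 23859.4 ✓
Conclusion: The claimed result is correct.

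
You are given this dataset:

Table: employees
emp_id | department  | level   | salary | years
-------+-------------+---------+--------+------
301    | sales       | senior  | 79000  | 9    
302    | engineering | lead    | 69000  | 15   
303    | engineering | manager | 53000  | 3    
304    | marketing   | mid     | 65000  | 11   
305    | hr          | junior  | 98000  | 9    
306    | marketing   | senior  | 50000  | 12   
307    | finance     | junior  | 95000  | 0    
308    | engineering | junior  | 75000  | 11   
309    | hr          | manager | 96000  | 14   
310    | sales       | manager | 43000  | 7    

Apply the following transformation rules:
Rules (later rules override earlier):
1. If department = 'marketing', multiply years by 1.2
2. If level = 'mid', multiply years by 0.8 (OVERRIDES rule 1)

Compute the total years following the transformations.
91.2

Step 1: Rule 2 takes priority for records with level = 'mid'
  - 1 records: 11 × 0.8 = 8.8
Step 2: Rule 1 applies to remaining records with department = 'marketing'
  - 1 records: 12 × 1.2 = 14.4
Step 3: Other records unchanged: 68
Step 4: Final sum = 8.8 + 14.4 + 68 = 91.2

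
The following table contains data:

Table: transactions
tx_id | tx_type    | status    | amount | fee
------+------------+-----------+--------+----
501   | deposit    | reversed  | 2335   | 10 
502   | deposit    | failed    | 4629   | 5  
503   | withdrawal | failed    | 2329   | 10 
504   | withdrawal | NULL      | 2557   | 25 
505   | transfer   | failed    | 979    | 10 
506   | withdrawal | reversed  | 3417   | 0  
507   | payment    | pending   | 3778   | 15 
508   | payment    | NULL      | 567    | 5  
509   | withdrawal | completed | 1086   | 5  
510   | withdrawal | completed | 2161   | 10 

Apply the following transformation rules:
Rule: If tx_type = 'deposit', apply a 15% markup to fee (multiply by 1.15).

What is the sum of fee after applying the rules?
97.25

Step 1: Records with tx_type = 'deposit' have total fee = 15
Step 2: Apply multiplier: 15 × 1.15 = 17.25
Step 3: Other records total: 80
Step 4: Final sum = 17.25 + 80 = 97.25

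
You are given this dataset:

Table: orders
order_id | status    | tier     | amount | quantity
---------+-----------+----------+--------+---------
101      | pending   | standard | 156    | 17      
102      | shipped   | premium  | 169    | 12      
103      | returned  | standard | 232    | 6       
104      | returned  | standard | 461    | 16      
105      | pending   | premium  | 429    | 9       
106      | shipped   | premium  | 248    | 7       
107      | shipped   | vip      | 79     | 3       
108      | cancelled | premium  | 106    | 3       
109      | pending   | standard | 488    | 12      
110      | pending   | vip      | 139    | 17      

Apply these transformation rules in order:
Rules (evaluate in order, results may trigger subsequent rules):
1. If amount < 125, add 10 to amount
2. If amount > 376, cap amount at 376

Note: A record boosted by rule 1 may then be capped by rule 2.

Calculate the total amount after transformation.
2277

Step 1: Apply rule 1 to records with amount < 125
  - 2 records get bonus of 10
  - Of these, 0 records then exceed 376 and get capped
Step 2: Apply rule 2 to records with amount > 376
  - 3 records (original) are capped
Step 3: Calculate final sum = 2277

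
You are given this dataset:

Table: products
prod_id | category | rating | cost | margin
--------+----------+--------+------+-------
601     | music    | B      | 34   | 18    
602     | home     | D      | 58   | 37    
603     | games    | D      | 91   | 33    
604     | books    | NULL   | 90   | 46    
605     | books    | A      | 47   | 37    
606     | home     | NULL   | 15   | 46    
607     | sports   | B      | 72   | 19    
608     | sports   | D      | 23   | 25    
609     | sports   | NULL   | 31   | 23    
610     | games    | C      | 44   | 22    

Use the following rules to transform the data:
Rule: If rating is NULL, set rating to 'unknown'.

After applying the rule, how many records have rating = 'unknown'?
3

Step 1: Count records where rating IS NULL
Step 2: Found 3 records with NULL rating
Step 3: These records will have rating set to 'unknown'
Step 4: Records already having rating = 'unknown': 0
Step 5: Answer: 3 + 0 = 3 records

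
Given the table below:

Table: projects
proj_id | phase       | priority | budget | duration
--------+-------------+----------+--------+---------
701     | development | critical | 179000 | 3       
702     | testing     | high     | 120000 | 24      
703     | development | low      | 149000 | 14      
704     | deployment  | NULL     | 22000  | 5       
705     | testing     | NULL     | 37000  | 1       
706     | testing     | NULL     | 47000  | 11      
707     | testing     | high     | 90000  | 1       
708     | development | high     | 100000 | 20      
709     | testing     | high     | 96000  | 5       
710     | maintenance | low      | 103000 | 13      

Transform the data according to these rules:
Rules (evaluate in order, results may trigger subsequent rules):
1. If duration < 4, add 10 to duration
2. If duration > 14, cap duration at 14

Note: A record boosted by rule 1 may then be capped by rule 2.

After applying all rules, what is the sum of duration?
111

Step 1: Apply rule 1 to records with duration < 4
  - 3 records get bonus of 10
  - Of these, 0 records then exceed 14 and get capped
Step 2: Apply rule 2 to records with duration > 14
  - 2 records (original) are capped
Step 3: Calculate final sum = 111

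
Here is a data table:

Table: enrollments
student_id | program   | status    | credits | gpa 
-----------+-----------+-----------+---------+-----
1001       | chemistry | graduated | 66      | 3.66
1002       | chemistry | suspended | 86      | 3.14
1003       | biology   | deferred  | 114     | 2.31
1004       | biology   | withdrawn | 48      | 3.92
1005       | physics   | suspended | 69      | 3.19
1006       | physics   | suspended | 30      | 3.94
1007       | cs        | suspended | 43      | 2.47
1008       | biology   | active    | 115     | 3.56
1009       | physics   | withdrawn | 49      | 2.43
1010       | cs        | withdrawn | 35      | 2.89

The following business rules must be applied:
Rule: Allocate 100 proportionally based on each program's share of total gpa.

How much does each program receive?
biology: 31.07, chemistry: 21.58, cs: 17.01, physics: 30.34

Step 1: Calculate total gpa = 31.51
Step 2: Calculate each program's proportion:
  biology: 9.79/31.51 = 31.07% → 31.07
  chemistry: 6.8/31.51 = 21.58% → 21.58
  cs: 5.36/31.51 = 17.01% → 17.01
  physics: 9.56/31.51 = 30.34% → 30.34
Step 3: Verify: sum of allocations ≈ 100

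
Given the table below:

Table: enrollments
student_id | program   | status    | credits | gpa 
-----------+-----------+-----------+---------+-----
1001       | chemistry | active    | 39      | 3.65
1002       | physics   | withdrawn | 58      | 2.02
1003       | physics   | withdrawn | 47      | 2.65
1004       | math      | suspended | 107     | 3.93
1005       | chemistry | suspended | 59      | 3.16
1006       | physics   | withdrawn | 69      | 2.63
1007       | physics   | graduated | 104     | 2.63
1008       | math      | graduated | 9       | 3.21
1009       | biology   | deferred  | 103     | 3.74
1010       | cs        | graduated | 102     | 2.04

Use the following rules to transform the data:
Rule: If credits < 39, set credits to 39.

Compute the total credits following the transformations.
727

Step 1: 1 records have credits < 39
Step 2: These records originally summed to 9
Step 3: After setting to minimum: 1 × 39 = 39
Step 4: Unaffected records sum: 688
Step 5: Final sum = 39 + 688 = 727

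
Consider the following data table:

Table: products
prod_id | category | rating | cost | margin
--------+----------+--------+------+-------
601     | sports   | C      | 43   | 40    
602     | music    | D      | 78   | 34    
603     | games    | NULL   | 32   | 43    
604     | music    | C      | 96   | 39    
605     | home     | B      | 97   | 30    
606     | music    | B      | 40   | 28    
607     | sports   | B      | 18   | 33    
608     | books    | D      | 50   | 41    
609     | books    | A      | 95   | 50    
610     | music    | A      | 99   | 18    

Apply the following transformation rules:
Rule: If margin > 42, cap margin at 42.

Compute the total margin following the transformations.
347

Step 1: 2 records have margin > 42
Step 2: These records originally summed to 93
Step 3: After capping: 2 × 42 = 84
Step 4: Unaffected records sum: 263
Step 5: Final sum = 84 + 263 = 347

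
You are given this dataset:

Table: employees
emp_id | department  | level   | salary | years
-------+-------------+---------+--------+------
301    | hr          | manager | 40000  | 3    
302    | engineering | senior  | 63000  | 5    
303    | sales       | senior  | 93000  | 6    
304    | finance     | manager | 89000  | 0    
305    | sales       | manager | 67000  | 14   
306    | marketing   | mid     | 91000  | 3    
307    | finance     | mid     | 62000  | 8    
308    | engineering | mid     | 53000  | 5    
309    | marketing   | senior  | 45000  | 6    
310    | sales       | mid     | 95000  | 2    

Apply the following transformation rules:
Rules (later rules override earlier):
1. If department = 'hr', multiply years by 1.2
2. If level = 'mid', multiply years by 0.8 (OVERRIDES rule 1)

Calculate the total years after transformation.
49.0

Step 1: Rule 2 takes priority for records with level = 'mid'
  - 4 records: 18 × 0.8 = 14.4
Step 2: Rule 1 applies to remaining records with department = 'hr'
  - 1 records: 3 × 1.2 = 3.6
Step 3: Other records unchanged: 31
Step 4: Final sum = 14.4 + 3.6 + 31 = 49.0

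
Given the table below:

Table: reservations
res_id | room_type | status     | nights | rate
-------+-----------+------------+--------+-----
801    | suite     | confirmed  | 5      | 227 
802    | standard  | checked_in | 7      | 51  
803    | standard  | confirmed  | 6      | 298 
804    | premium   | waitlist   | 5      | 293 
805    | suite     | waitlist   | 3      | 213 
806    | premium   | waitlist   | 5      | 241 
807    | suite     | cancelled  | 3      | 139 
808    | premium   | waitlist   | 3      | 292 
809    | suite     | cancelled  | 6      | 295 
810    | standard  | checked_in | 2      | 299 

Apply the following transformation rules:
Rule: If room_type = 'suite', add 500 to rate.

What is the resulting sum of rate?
4348

Step 1: Count records where room_type = 'suite': 4
Step 2: Total bonus added: 4 × 500 = 2000
Step 3: Original sum of rate: 2348
Step 4: Final sum = 2348 + 2000 = 4348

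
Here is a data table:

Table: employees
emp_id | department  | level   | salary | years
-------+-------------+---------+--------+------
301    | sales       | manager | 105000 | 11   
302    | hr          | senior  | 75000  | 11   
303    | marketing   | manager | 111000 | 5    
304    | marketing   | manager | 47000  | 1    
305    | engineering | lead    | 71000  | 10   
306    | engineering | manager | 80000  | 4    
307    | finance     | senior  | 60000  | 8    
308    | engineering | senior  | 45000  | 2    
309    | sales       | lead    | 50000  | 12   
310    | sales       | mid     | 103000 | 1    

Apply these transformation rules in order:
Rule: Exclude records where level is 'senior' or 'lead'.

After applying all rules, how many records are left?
5

Step 1: Count records to exclude
  - 3 (senior) + 2 (lead) = 5 records
Step 2: Total records: 10
Step 3: Remaining = 10 - 5 = 5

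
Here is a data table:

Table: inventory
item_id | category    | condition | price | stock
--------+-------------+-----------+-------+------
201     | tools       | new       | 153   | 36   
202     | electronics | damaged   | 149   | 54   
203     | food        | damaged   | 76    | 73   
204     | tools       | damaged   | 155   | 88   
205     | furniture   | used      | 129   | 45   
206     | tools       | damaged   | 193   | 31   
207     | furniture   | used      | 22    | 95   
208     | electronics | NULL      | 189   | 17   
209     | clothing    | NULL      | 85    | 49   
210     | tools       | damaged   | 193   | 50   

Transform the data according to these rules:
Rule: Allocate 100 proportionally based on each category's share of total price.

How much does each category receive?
clothing: 6.32, electronics: 25.15, food: 5.65, furniture: 11.24, tools: 51.64

Step 1: Calculate total price = 1344
Step 2: Calculate each category's proportion:
  clothing: 85/1344 = 6.32% → 6.32
  electronics: 338/1344 = 25.15% → 25.15
  food: 76/1344 = 5.65% → 5.65
  furniture: 151/1344 = 11.24% → 11.24
  tools: 694/1344 = 51.64% → 51.64
Step 3: Verify: sum of allocations ≈ 100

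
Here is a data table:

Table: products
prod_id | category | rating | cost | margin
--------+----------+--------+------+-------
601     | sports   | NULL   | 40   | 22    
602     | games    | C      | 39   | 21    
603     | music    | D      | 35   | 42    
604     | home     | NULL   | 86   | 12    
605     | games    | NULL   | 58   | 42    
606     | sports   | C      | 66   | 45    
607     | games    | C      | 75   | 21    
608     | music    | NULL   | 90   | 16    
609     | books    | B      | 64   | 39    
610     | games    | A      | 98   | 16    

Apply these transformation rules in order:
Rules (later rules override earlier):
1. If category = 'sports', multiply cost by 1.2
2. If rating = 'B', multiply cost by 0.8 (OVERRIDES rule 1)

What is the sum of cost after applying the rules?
659.4

Step 1: Rule 2 takes priority for records with rating = 'B'
  - 1 records: 64 × 0.8 = 51.2
Step 2: Rule 1 applies to remaining records with category = 'sports'
  - 2 records: 106 × 1.2 = 127.2
Step 3: Other records unchanged: 481
Step 4: Final sum = 51.2 + 127.2 + 481 = 659.4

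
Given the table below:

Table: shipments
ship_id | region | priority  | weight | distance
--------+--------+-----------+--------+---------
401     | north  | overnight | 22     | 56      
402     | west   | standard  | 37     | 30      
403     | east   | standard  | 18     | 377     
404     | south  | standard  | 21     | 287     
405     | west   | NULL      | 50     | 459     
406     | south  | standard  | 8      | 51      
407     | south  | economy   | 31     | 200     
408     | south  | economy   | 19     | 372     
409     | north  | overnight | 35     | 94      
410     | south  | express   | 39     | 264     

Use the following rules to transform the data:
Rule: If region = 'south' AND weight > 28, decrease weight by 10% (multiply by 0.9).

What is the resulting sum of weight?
273.0

Step 1: Find records where region = 'south' AND weight > 28
Step 2: 2 records match, summing to 70
Step 3: After multiplier: 70 × 0.9 = 63.0
Step 4: Unaffected records sum: 210
Step 5: Final sum = 63.0 + 210 = 273.0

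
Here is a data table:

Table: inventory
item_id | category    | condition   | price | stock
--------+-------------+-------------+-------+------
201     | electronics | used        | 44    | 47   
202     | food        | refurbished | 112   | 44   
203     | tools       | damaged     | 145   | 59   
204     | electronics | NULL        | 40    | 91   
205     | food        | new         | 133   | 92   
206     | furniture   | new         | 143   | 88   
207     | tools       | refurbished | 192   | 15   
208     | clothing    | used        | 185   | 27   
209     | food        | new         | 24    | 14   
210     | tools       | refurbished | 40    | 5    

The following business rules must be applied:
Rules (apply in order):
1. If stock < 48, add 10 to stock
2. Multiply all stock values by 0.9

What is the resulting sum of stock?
487.8

Step 1: Apply Rule 1 - Add 10 to records with stock < 48
  - 6 records affected: 152 + (6 × 10) = 212
  - Unaffected records: 330
  - Sum after Rule 1: 542
Step 2: Apply Rule 2 - Multiply all by 0.9
  - 542 × 0.9 = 487.8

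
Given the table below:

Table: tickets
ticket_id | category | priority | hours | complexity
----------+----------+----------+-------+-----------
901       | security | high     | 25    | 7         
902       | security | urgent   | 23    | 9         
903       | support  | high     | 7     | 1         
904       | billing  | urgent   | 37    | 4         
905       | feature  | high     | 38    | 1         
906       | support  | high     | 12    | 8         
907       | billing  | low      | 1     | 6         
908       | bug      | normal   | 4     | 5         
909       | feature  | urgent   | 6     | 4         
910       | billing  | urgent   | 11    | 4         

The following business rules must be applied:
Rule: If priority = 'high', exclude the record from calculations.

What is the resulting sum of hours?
82

Step 1: Identify records where priority = 'high'
Step 2: The excluded records sum to 82
Step 3: Original total hours = 164
Step 4: Remaining total = 164 - 82 = 82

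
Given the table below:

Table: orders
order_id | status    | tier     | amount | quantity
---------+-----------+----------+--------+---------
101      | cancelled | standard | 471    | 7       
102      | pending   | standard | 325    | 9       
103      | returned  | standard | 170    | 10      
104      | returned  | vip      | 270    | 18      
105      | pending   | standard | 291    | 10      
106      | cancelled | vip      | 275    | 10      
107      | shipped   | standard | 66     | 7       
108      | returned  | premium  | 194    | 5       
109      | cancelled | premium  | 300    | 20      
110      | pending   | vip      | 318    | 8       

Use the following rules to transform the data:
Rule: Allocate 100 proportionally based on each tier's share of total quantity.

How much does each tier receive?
premium: 24.04, standard: 41.35, vip: 34.62

Step 1: Calculate total quantity = 104
Step 2: Calculate each tier's proportion:
  premium: 25/104 = 24.04% → 24.04
  standard: 43/104 = 41.35% → 41.35
  vip: 36/104 = 34.62% → 34.62
Step 3: Verify: sum of allocations ≈ 100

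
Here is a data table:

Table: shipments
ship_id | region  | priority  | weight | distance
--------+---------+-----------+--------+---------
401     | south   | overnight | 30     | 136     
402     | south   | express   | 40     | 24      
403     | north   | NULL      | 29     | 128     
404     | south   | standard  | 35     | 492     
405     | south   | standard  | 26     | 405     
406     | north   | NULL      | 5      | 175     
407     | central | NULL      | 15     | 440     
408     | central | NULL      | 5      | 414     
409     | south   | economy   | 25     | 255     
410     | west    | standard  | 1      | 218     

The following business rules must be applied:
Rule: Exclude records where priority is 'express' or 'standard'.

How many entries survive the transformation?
6

Step 1: Count records to exclude
  - 1 (express) + 3 (standard) = 4 records
Step 2: Total records: 10
Step 3: Remaining = 10 - 4 = 6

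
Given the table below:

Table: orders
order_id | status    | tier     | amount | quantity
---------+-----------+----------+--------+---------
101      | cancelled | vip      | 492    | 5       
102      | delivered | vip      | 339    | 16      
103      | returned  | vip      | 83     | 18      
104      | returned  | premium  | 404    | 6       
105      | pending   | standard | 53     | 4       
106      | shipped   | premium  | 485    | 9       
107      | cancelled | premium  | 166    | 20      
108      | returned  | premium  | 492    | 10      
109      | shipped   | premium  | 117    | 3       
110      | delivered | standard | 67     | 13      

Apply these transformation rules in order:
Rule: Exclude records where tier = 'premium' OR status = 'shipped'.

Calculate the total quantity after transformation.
56

Step 1: Find records where tier = 'premium' OR status = 'shipped'
Step 2: 5 records match, summing to 48
Step 3: Original sum: 104
Step 4: Remaining sum = 104 - 48 = 56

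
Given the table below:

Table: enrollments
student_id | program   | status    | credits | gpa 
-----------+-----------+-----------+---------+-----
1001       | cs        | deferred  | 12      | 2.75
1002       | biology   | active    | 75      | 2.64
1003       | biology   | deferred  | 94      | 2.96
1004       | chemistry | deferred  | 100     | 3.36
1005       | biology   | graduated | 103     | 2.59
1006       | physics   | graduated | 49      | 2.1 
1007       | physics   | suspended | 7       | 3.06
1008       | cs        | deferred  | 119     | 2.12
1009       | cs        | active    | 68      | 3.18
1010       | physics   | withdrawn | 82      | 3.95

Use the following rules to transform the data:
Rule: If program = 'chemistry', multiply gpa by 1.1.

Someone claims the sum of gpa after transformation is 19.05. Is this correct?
No, the correct result is 29.05.

Step 1: Calculate the correct sum after transformation
Step 2: Apply multiplier 1.1 to records where program = 'chemistry'
Step 3: Correct result = 29.05
Step 4: Claimed result = 19.05
Step 5: 29.05 ≠ 19.05
Conclusion: The claimed result is incorrect. The correct answer is 29.05.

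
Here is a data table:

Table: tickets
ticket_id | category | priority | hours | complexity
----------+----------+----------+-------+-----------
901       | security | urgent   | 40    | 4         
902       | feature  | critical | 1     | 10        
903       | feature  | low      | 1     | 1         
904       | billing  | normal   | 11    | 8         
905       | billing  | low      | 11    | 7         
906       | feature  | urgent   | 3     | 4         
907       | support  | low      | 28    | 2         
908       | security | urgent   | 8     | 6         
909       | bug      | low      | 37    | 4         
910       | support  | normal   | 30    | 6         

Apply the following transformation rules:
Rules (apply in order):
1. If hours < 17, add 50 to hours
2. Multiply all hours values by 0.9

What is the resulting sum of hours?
423.0

Step 1: Apply Rule 1 - Add 50 to records with hours < 17
  - 6 records affected: 35 + (6 × 50) = 335
  - Unaffected records: 135
  - Sum after Rule 1: 470
Step 2: Apply Rule 2 - Multiply all by 0.9
  - 470 × 0.9 = 423.0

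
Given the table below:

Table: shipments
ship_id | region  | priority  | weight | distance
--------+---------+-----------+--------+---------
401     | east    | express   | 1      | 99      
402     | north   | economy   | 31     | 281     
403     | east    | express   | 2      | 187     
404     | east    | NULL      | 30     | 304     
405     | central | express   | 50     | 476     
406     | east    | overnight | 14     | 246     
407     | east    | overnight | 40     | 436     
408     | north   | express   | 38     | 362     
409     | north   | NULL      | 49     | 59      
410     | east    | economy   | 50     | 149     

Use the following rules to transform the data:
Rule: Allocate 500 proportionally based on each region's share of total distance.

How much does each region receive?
central: 91.57, east: 273.37, north: 135.05

Step 1: Calculate total distance = 2599
Step 2: Calculate each region's proportion:
  central: 476/2599 = 18.31% → 91.57
  east: 1421/2599 = 54.67% → 273.37
  north: 702/2599 = 27.01% → 135.05
Step 3: Verify: sum of allocations ≈ 500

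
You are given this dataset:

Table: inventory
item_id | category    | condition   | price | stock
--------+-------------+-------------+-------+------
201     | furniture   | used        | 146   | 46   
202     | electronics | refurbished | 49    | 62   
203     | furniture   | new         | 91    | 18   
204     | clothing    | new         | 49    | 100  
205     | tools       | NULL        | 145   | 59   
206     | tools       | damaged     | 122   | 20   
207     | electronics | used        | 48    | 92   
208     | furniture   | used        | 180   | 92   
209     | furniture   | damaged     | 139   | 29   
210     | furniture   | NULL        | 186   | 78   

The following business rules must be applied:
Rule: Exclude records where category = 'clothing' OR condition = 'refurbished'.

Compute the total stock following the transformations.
434

Step 1: Find records where category = 'clothing' OR condition = 'refurbished'
Step 2: 2 records match, summing to 162
Step 3: Original sum: 596
Step 4: Remaining sum = 596 - 162 = 434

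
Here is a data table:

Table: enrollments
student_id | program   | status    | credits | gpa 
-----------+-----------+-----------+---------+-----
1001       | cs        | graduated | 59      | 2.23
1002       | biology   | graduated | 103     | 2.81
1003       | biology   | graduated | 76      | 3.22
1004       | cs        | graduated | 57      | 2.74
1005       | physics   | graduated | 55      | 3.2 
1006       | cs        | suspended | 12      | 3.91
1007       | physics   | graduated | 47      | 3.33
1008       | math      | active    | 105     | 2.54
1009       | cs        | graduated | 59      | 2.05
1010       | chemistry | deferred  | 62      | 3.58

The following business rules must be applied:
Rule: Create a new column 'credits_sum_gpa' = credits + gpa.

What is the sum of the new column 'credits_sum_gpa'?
664.61

Step 1: For each record, compute credits + gpa
Example calculations:
  59 + 2.23 = 61.23
  103 + 2.81 = 105.81
  76 + 3.22 = 79.22
  ...
Step 2: Sum all derived values
Step 3: Total = 664.61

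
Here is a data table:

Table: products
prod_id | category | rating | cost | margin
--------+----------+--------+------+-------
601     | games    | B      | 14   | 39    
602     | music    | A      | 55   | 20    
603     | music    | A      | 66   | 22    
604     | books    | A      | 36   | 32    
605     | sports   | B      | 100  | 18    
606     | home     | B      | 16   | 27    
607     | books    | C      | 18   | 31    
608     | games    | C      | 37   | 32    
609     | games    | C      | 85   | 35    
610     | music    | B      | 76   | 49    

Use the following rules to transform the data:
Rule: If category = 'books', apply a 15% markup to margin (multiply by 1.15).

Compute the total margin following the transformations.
314.45

Step 1: Records with category = 'books' have total margin = 63
Step 2: Apply multiplier: 63 × 1.15 = 72.45
Step 3: Other records total: 242
Step 4: Final sum = 72.45 + 242 = 314.45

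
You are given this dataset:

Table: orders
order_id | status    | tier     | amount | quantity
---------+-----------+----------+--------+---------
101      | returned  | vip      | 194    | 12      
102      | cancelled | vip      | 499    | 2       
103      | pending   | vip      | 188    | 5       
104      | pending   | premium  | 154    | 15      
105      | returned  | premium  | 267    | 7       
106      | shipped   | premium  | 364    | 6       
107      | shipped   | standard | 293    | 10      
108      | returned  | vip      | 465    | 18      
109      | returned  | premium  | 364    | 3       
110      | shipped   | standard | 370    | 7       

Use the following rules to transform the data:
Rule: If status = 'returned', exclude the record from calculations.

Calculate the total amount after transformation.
1868

Step 1: Identify records where status = 'returned'
Step 2: The excluded records sum to 1290
Step 3: Original total amount = 3158
Step 4: Remaining total = 3158 - 1290 = 1868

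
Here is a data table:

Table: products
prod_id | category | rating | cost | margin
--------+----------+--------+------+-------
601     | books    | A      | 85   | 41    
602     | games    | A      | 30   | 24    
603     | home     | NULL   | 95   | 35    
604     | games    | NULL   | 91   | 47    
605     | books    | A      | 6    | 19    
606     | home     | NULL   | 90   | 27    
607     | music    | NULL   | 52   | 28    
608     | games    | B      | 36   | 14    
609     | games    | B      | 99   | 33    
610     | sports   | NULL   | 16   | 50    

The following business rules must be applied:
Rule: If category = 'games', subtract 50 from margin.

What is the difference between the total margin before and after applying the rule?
200

Step 1: Original sum of margin = 318
Step 2: 4 records have category = 'games'
Step 3: Each affected record changes by -50
Step 4: Total change = 4 × -50 = -200
Step 5: New sum = 318 + -200 = 118
Step 6: Difference = |118 - 318| = 200
        (Sum decreased by 200)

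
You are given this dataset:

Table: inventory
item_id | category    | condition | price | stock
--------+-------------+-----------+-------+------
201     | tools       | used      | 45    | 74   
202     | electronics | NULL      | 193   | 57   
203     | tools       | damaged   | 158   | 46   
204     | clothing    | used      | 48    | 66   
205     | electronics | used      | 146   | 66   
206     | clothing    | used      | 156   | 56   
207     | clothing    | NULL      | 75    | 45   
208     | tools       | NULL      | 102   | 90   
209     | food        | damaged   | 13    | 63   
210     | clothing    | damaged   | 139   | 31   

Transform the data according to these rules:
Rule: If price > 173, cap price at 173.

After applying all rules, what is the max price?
173

Step 1: Original maximum price = 193
Step 2: Apply cap at 173
Step 3: 1 records had price > 173 and were capped
Step 4: Maximum after transformation = 173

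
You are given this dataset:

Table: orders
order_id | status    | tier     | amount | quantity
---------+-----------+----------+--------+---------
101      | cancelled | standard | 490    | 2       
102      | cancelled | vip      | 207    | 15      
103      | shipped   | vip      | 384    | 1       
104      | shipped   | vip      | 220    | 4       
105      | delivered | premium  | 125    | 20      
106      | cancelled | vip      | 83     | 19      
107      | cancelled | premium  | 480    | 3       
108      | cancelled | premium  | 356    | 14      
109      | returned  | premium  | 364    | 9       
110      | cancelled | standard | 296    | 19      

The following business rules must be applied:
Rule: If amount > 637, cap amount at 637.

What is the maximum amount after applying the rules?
490

Step 1: Original maximum amount = 490
Step 2: Check cap of 637 against maximum
Step 3: No records exceed the cap (max 490 <= cap 637), so no capping applies
Step 4: Maximum after transformation = 490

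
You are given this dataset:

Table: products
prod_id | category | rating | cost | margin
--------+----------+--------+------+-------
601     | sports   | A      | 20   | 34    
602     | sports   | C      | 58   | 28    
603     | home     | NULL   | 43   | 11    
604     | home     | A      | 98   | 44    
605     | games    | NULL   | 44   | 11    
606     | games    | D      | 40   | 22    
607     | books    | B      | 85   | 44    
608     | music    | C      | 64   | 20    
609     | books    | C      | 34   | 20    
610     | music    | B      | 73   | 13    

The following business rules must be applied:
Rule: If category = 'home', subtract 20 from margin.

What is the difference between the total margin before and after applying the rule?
40

Step 1: Original sum of margin = 247
Step 2: 2 records have category = 'home'
Step 3: Each affected record changes by -20
Step 4: Total change = 2 × -20 = -40
Step 5: New sum = 247 + -40 = 207
Step 6: Difference = |207 - 247| = 40
        (Sum decreased by 40)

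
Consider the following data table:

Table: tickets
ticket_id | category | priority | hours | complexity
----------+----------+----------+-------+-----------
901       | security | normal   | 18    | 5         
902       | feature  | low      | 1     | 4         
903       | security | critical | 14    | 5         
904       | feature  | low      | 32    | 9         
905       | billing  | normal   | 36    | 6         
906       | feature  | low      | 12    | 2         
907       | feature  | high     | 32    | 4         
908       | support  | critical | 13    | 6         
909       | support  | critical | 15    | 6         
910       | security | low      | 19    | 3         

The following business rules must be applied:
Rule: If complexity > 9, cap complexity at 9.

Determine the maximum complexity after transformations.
9

Step 1: Original maximum complexity = 9
Step 2: Check cap of 9 against maximum
Step 3: No records exceed the cap (max 9 <= cap 9), so no capping applies
Step 4: Maximum after transformation = 9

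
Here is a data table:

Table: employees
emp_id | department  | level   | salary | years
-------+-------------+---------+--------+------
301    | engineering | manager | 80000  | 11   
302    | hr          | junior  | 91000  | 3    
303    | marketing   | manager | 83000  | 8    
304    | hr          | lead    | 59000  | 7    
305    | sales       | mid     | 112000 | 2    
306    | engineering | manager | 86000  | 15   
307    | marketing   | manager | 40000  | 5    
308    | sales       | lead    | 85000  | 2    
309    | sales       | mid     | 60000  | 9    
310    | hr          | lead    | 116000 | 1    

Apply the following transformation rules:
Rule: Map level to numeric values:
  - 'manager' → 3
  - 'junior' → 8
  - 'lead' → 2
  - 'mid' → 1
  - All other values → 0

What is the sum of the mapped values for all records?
28

Step 1: Apply mapping to each record
Step 2: Count by status:
  'manager': 4 records × 3 = 12
  'junior': 1 records × 8 = 8
  'lead': 3 records × 2 = 6
  'mid': 2 records × 1 = 2
Step 3: Sum all mapped values = 28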